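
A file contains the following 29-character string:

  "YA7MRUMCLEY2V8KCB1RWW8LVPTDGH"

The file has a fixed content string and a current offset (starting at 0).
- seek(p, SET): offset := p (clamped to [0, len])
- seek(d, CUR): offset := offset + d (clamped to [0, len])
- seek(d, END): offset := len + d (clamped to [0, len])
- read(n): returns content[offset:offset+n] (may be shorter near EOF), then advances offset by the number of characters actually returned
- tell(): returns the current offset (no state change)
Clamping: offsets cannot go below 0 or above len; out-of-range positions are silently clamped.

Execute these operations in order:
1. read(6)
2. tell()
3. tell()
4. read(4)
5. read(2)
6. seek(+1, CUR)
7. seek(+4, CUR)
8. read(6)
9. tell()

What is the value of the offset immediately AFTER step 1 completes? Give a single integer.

After 1 (read(6)): returned 'YA7MRU', offset=6

Answer: 6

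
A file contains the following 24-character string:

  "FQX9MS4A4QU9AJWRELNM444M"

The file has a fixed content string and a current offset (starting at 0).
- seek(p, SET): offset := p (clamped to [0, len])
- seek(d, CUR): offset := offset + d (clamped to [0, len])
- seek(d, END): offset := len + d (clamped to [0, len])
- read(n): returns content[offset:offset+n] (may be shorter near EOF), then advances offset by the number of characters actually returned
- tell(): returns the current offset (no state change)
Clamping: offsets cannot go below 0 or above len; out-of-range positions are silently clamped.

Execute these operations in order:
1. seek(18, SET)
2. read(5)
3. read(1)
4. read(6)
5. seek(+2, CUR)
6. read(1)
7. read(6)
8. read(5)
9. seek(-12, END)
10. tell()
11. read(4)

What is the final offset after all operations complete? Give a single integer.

After 1 (seek(18, SET)): offset=18
After 2 (read(5)): returned 'NM444', offset=23
After 3 (read(1)): returned 'M', offset=24
After 4 (read(6)): returned '', offset=24
After 5 (seek(+2, CUR)): offset=24
After 6 (read(1)): returned '', offset=24
After 7 (read(6)): returned '', offset=24
After 8 (read(5)): returned '', offset=24
After 9 (seek(-12, END)): offset=12
After 10 (tell()): offset=12
After 11 (read(4)): returned 'AJWR', offset=16

Answer: 16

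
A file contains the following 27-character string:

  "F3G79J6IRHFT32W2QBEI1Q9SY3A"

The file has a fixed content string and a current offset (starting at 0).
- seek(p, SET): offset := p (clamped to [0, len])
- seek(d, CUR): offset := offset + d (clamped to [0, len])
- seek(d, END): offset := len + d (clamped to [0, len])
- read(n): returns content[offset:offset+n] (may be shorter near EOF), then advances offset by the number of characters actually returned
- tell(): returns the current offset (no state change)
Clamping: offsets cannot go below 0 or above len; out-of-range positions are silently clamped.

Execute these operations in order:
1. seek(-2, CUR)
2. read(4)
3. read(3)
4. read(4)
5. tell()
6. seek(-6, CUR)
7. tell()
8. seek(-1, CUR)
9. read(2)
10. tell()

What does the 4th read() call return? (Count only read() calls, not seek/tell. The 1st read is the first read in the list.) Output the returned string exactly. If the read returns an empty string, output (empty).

Answer: 9J

Derivation:
After 1 (seek(-2, CUR)): offset=0
After 2 (read(4)): returned 'F3G7', offset=4
After 3 (read(3)): returned '9J6', offset=7
After 4 (read(4)): returned 'IRHF', offset=11
After 5 (tell()): offset=11
After 6 (seek(-6, CUR)): offset=5
After 7 (tell()): offset=5
After 8 (seek(-1, CUR)): offset=4
After 9 (read(2)): returned '9J', offset=6
After 10 (tell()): offset=6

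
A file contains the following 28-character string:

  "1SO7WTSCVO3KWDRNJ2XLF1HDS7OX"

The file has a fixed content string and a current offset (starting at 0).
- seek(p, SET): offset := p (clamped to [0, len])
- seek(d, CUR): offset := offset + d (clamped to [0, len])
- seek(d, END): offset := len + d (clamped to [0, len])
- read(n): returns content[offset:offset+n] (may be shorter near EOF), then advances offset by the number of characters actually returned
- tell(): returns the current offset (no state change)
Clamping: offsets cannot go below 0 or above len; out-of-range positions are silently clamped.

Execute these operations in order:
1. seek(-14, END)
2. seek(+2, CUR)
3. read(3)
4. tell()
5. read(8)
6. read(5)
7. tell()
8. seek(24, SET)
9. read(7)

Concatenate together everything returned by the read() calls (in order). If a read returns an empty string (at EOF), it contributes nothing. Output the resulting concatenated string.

After 1 (seek(-14, END)): offset=14
After 2 (seek(+2, CUR)): offset=16
After 3 (read(3)): returned 'J2X', offset=19
After 4 (tell()): offset=19
After 5 (read(8)): returned 'LF1HDS7O', offset=27
After 6 (read(5)): returned 'X', offset=28
After 7 (tell()): offset=28
After 8 (seek(24, SET)): offset=24
After 9 (read(7)): returned 'S7OX', offset=28

Answer: J2XLF1HDS7OXS7OX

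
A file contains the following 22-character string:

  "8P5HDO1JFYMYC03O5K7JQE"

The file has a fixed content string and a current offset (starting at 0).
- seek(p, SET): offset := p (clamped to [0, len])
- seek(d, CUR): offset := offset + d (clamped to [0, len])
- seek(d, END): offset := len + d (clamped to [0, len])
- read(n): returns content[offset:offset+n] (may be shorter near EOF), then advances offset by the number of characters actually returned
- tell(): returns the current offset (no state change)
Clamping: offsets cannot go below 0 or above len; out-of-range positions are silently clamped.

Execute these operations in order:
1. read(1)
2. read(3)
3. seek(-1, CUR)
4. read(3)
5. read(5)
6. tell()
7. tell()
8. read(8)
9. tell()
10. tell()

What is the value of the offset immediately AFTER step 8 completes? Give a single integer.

Answer: 19

Derivation:
After 1 (read(1)): returned '8', offset=1
After 2 (read(3)): returned 'P5H', offset=4
After 3 (seek(-1, CUR)): offset=3
After 4 (read(3)): returned 'HDO', offset=6
After 5 (read(5)): returned '1JFYM', offset=11
After 6 (tell()): offset=11
After 7 (tell()): offset=11
After 8 (read(8)): returned 'YC03O5K7', offset=19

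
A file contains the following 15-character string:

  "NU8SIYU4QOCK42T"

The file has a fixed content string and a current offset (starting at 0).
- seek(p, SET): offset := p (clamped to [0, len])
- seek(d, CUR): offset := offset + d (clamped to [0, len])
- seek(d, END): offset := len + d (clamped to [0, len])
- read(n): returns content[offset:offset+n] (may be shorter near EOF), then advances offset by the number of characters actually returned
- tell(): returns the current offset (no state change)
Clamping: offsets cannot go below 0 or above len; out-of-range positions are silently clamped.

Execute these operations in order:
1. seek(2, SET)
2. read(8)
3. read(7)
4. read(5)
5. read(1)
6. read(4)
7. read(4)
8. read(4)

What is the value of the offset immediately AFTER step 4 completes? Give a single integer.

After 1 (seek(2, SET)): offset=2
After 2 (read(8)): returned '8SIYU4QO', offset=10
After 3 (read(7)): returned 'CK42T', offset=15
After 4 (read(5)): returned '', offset=15

Answer: 15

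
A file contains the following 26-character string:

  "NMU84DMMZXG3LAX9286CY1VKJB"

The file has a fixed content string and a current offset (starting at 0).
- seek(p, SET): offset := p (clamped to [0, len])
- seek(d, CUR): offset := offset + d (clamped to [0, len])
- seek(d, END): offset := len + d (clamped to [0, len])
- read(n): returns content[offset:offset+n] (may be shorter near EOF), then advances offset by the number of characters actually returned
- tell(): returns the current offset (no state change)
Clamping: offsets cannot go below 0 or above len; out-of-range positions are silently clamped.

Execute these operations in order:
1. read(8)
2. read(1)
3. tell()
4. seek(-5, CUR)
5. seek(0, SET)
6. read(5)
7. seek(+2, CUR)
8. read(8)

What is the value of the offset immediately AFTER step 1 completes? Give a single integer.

After 1 (read(8)): returned 'NMU84DMM', offset=8

Answer: 8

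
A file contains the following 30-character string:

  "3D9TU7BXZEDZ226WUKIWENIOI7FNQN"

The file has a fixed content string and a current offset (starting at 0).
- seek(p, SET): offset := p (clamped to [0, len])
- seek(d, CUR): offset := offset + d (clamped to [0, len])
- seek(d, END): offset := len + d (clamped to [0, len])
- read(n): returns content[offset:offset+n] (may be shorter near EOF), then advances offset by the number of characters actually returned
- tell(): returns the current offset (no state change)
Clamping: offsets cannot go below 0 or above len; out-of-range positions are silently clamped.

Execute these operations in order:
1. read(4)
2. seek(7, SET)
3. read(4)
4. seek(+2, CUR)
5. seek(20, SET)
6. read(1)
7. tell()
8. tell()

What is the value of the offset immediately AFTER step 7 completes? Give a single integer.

After 1 (read(4)): returned '3D9T', offset=4
After 2 (seek(7, SET)): offset=7
After 3 (read(4)): returned 'XZED', offset=11
After 4 (seek(+2, CUR)): offset=13
After 5 (seek(20, SET)): offset=20
After 6 (read(1)): returned 'E', offset=21
After 7 (tell()): offset=21

Answer: 21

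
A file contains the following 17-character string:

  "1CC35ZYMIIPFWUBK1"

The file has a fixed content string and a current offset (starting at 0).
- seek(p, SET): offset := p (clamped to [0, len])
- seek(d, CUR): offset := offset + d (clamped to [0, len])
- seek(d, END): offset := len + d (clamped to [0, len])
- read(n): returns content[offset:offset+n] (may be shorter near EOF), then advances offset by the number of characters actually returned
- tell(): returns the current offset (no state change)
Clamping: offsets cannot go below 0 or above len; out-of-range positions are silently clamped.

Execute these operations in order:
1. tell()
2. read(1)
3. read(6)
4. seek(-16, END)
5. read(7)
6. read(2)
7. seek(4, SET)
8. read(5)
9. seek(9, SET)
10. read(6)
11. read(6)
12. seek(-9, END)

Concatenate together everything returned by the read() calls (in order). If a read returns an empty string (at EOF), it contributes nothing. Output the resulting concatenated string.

After 1 (tell()): offset=0
After 2 (read(1)): returned '1', offset=1
After 3 (read(6)): returned 'CC35ZY', offset=7
After 4 (seek(-16, END)): offset=1
After 5 (read(7)): returned 'CC35ZYM', offset=8
After 6 (read(2)): returned 'II', offset=10
After 7 (seek(4, SET)): offset=4
After 8 (read(5)): returned '5ZYMI', offset=9
After 9 (seek(9, SET)): offset=9
After 10 (read(6)): returned 'IPFWUB', offset=15
After 11 (read(6)): returned 'K1', offset=17
After 12 (seek(-9, END)): offset=8

Answer: 1CC35ZYCC35ZYMII5ZYMIIPFWUBK1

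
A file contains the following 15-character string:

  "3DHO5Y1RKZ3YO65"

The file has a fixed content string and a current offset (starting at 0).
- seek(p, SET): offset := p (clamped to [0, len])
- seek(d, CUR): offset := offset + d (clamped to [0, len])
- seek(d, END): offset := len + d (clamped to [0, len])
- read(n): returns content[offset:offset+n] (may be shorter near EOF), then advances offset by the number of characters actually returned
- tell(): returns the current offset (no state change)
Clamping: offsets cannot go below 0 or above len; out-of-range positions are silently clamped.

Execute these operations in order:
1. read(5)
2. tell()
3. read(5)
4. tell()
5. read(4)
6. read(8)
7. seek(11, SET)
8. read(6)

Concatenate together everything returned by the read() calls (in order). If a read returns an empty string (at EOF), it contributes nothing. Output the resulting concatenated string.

After 1 (read(5)): returned '3DHO5', offset=5
After 2 (tell()): offset=5
After 3 (read(5)): returned 'Y1RKZ', offset=10
After 4 (tell()): offset=10
After 5 (read(4)): returned '3YO6', offset=14
After 6 (read(8)): returned '5', offset=15
After 7 (seek(11, SET)): offset=11
After 8 (read(6)): returned 'YO65', offset=15

Answer: 3DHO5Y1RKZ3YO65YO65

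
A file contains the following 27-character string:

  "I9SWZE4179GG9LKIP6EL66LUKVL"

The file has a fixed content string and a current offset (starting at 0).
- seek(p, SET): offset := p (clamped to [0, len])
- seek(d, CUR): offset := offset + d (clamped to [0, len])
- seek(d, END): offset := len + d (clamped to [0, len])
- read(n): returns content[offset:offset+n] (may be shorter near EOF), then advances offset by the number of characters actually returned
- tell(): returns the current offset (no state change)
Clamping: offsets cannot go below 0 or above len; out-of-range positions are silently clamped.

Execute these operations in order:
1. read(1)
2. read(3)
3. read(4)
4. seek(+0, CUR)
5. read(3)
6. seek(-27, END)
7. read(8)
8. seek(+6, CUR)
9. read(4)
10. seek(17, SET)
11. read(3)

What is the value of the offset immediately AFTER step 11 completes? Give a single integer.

After 1 (read(1)): returned 'I', offset=1
After 2 (read(3)): returned '9SW', offset=4
After 3 (read(4)): returned 'ZE41', offset=8
After 4 (seek(+0, CUR)): offset=8
After 5 (read(3)): returned '79G', offset=11
After 6 (seek(-27, END)): offset=0
After 7 (read(8)): returned 'I9SWZE41', offset=8
After 8 (seek(+6, CUR)): offset=14
After 9 (read(4)): returned 'KIP6', offset=18
After 10 (seek(17, SET)): offset=17
After 11 (read(3)): returned '6EL', offset=20

Answer: 20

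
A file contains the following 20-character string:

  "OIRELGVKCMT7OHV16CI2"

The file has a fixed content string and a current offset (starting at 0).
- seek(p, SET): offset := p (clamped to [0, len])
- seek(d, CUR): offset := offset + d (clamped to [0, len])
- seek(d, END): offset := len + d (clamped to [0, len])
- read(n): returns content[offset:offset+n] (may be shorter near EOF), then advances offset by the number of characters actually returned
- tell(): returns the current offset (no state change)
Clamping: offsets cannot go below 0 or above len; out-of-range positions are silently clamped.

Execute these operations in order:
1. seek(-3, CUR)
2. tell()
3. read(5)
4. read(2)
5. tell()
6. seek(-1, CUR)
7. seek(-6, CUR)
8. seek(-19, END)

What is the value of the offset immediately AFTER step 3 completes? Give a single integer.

After 1 (seek(-3, CUR)): offset=0
After 2 (tell()): offset=0
After 3 (read(5)): returned 'OIREL', offset=5

Answer: 5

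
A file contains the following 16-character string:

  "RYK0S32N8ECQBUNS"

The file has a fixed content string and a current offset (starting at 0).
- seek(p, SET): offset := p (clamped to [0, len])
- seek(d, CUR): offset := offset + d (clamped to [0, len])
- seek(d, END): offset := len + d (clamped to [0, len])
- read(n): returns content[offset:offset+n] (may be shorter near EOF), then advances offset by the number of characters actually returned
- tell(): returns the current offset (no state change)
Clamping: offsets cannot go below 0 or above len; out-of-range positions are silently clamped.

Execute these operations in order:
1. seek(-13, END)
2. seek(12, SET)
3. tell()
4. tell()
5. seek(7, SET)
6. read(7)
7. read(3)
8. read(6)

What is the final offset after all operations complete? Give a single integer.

After 1 (seek(-13, END)): offset=3
After 2 (seek(12, SET)): offset=12
After 3 (tell()): offset=12
After 4 (tell()): offset=12
After 5 (seek(7, SET)): offset=7
After 6 (read(7)): returned 'N8ECQBU', offset=14
After 7 (read(3)): returned 'NS', offset=16
After 8 (read(6)): returned '', offset=16

Answer: 16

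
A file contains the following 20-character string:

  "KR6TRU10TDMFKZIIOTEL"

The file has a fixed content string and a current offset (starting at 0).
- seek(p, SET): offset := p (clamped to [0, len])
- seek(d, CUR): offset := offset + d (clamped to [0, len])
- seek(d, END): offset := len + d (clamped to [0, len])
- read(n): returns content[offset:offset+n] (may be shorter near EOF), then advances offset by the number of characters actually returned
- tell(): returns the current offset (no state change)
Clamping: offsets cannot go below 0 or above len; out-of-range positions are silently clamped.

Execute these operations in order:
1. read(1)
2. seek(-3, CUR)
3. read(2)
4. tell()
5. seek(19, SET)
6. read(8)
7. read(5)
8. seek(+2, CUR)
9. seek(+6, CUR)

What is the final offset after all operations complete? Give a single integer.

Answer: 20

Derivation:
After 1 (read(1)): returned 'K', offset=1
After 2 (seek(-3, CUR)): offset=0
After 3 (read(2)): returned 'KR', offset=2
After 4 (tell()): offset=2
After 5 (seek(19, SET)): offset=19
After 6 (read(8)): returned 'L', offset=20
After 7 (read(5)): returned '', offset=20
After 8 (seek(+2, CUR)): offset=20
After 9 (seek(+6, CUR)): offset=20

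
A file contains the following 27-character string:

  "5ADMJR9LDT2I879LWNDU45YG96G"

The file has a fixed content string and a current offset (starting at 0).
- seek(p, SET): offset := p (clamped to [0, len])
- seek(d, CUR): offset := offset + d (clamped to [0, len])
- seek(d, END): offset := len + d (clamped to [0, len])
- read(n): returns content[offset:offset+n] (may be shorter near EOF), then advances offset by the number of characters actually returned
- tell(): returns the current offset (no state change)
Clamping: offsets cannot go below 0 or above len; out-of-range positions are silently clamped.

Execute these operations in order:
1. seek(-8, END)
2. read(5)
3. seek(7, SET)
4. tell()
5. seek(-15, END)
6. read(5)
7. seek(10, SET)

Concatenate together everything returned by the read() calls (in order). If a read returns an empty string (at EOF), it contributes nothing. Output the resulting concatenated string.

After 1 (seek(-8, END)): offset=19
After 2 (read(5)): returned 'U45YG', offset=24
After 3 (seek(7, SET)): offset=7
After 4 (tell()): offset=7
After 5 (seek(-15, END)): offset=12
After 6 (read(5)): returned '879LW', offset=17
After 7 (seek(10, SET)): offset=10

Answer: U45YG879LW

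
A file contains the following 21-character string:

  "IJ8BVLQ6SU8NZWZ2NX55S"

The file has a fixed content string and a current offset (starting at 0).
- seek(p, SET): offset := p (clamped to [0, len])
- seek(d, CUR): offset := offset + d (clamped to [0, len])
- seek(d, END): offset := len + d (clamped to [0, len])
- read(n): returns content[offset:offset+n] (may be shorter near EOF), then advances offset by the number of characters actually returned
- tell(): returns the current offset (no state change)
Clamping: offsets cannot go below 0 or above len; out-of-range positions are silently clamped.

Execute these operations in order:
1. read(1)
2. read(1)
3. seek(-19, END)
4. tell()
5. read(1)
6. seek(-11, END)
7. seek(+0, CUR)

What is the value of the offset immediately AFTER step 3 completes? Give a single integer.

After 1 (read(1)): returned 'I', offset=1
After 2 (read(1)): returned 'J', offset=2
After 3 (seek(-19, END)): offset=2

Answer: 2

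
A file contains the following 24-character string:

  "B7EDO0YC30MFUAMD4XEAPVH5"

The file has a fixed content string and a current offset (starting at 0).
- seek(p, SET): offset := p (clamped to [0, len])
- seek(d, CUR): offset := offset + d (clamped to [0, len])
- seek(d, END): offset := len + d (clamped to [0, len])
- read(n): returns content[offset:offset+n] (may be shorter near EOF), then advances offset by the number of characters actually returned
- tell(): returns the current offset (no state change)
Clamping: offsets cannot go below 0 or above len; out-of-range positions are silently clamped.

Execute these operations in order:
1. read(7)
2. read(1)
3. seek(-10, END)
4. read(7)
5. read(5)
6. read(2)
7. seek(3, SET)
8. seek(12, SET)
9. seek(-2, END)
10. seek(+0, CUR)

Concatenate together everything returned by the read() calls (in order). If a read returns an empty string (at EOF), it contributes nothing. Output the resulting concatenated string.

Answer: B7EDO0YCMD4XEAPVH5

Derivation:
After 1 (read(7)): returned 'B7EDO0Y', offset=7
After 2 (read(1)): returned 'C', offset=8
After 3 (seek(-10, END)): offset=14
After 4 (read(7)): returned 'MD4XEAP', offset=21
After 5 (read(5)): returned 'VH5', offset=24
After 6 (read(2)): returned '', offset=24
After 7 (seek(3, SET)): offset=3
After 8 (seek(12, SET)): offset=12
After 9 (seek(-2, END)): offset=22
After 10 (seek(+0, CUR)): offset=22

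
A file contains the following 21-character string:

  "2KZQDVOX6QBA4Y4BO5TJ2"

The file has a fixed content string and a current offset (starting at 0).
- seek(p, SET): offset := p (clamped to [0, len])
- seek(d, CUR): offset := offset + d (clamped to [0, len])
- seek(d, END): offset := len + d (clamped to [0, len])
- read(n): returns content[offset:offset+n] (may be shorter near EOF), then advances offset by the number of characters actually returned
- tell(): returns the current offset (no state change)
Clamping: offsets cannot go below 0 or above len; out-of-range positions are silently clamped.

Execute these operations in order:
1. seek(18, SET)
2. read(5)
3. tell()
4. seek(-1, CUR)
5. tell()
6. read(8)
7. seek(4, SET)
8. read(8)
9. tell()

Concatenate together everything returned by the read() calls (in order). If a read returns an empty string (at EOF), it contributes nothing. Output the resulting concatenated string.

After 1 (seek(18, SET)): offset=18
After 2 (read(5)): returned 'TJ2', offset=21
After 3 (tell()): offset=21
After 4 (seek(-1, CUR)): offset=20
After 5 (tell()): offset=20
After 6 (read(8)): returned '2', offset=21
After 7 (seek(4, SET)): offset=4
After 8 (read(8)): returned 'DVOX6QBA', offset=12
After 9 (tell()): offset=12

Answer: TJ22DVOX6QBA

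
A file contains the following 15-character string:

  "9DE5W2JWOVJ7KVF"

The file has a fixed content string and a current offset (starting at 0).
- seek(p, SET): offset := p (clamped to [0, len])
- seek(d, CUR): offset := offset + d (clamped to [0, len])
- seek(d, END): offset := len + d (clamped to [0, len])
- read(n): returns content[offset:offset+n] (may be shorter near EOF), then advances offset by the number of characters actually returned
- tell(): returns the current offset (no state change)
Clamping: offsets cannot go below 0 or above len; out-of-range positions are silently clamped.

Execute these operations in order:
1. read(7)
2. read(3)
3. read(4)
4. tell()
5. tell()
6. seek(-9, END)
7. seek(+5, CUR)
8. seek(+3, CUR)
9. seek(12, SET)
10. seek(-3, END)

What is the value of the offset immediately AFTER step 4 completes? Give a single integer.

After 1 (read(7)): returned '9DE5W2J', offset=7
After 2 (read(3)): returned 'WOV', offset=10
After 3 (read(4)): returned 'J7KV', offset=14
After 4 (tell()): offset=14

Answer: 14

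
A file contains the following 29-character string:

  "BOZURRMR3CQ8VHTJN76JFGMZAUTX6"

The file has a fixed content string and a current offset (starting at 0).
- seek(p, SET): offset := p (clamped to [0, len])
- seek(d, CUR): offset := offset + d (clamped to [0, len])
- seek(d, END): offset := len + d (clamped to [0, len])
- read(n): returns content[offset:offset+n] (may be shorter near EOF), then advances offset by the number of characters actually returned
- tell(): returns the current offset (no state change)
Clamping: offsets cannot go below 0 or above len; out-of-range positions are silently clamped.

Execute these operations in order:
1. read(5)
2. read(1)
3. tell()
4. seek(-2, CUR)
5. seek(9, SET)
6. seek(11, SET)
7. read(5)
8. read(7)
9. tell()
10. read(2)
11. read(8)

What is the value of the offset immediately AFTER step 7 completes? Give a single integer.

Answer: 16

Derivation:
After 1 (read(5)): returned 'BOZUR', offset=5
After 2 (read(1)): returned 'R', offset=6
After 3 (tell()): offset=6
After 4 (seek(-2, CUR)): offset=4
After 5 (seek(9, SET)): offset=9
After 6 (seek(11, SET)): offset=11
After 7 (read(5)): returned '8VHTJ', offset=16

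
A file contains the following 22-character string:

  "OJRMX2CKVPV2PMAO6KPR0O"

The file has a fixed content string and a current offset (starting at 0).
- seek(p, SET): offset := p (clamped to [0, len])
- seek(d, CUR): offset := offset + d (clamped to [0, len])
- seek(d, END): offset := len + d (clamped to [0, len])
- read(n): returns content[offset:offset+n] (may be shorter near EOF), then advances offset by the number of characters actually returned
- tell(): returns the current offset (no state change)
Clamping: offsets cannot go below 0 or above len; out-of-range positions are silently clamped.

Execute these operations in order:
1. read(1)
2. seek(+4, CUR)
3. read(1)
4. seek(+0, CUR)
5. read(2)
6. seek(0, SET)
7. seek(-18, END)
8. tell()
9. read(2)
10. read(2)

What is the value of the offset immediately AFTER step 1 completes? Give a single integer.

After 1 (read(1)): returned 'O', offset=1

Answer: 1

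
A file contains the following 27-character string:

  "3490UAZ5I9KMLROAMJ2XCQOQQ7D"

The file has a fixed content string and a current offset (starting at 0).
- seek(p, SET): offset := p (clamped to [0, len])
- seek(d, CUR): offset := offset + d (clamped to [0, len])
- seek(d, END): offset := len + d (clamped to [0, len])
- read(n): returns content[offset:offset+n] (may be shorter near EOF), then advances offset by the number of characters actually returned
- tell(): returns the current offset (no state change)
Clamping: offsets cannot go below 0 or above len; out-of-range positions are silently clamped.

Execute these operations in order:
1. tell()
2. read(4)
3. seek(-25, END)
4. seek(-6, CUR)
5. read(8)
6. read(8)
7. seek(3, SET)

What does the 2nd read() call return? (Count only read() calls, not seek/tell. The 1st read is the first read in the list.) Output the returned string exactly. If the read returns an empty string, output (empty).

After 1 (tell()): offset=0
After 2 (read(4)): returned '3490', offset=4
After 3 (seek(-25, END)): offset=2
After 4 (seek(-6, CUR)): offset=0
After 5 (read(8)): returned '3490UAZ5', offset=8
After 6 (read(8)): returned 'I9KMLROA', offset=16
After 7 (seek(3, SET)): offset=3

Answer: 3490UAZ5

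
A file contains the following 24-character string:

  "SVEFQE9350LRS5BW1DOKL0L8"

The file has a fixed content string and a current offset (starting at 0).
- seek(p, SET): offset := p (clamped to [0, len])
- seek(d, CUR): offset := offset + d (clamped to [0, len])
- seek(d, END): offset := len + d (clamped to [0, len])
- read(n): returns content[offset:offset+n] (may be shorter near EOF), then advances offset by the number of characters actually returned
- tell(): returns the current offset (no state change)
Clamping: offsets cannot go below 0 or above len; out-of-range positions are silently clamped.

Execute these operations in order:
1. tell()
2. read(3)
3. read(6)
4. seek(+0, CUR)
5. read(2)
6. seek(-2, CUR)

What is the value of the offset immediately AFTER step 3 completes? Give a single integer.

Answer: 9

Derivation:
After 1 (tell()): offset=0
After 2 (read(3)): returned 'SVE', offset=3
After 3 (read(6)): returned 'FQE935', offset=9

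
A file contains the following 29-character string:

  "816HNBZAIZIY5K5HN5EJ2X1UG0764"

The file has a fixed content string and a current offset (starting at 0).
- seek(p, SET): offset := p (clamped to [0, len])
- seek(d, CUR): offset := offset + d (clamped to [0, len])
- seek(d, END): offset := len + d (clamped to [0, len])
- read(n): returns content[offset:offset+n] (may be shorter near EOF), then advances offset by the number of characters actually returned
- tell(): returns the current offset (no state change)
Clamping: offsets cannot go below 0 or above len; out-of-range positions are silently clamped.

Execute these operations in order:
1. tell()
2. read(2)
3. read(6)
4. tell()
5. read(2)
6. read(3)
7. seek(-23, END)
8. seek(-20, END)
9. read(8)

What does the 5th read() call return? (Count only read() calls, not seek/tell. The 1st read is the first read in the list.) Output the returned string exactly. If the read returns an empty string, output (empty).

Answer: ZIY5K5HN

Derivation:
After 1 (tell()): offset=0
After 2 (read(2)): returned '81', offset=2
After 3 (read(6)): returned '6HNBZA', offset=8
After 4 (tell()): offset=8
After 5 (read(2)): returned 'IZ', offset=10
After 6 (read(3)): returned 'IY5', offset=13
After 7 (seek(-23, END)): offset=6
After 8 (seek(-20, END)): offset=9
After 9 (read(8)): returned 'ZIY5K5HN', offset=17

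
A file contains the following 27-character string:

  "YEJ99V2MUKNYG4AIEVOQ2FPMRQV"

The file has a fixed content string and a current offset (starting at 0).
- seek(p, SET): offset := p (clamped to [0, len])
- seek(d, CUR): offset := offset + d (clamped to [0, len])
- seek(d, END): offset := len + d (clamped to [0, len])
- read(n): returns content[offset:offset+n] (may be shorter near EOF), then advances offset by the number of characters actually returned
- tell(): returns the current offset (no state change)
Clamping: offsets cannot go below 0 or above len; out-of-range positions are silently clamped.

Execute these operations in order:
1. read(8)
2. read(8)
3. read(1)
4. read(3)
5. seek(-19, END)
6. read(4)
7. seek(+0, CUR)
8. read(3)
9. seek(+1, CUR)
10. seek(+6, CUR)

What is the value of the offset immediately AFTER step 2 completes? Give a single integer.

After 1 (read(8)): returned 'YEJ99V2M', offset=8
After 2 (read(8)): returned 'UKNYG4AI', offset=16

Answer: 16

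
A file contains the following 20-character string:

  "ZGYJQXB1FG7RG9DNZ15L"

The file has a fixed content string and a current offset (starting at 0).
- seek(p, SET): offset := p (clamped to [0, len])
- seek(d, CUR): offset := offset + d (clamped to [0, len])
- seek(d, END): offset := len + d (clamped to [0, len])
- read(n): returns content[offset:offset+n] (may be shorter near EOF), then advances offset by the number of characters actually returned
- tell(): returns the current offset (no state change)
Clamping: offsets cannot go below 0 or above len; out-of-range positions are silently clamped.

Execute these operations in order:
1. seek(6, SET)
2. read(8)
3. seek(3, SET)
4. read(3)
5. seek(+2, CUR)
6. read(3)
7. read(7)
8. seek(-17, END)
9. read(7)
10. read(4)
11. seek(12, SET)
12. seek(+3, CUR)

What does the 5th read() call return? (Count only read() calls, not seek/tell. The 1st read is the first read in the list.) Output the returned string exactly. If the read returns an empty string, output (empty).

After 1 (seek(6, SET)): offset=6
After 2 (read(8)): returned 'B1FG7RG9', offset=14
After 3 (seek(3, SET)): offset=3
After 4 (read(3)): returned 'JQX', offset=6
After 5 (seek(+2, CUR)): offset=8
After 6 (read(3)): returned 'FG7', offset=11
After 7 (read(7)): returned 'RG9DNZ1', offset=18
After 8 (seek(-17, END)): offset=3
After 9 (read(7)): returned 'JQXB1FG', offset=10
After 10 (read(4)): returned '7RG9', offset=14
After 11 (seek(12, SET)): offset=12
After 12 (seek(+3, CUR)): offset=15

Answer: JQXB1FG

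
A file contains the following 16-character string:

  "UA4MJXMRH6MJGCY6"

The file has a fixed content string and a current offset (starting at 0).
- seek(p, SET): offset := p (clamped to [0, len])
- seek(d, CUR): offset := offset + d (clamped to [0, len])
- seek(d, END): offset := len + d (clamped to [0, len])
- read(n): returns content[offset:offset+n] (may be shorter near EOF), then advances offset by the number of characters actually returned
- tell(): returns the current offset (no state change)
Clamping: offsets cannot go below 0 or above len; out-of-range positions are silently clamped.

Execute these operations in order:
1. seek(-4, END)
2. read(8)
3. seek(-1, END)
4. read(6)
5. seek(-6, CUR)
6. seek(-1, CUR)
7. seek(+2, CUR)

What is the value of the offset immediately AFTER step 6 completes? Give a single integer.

After 1 (seek(-4, END)): offset=12
After 2 (read(8)): returned 'GCY6', offset=16
After 3 (seek(-1, END)): offset=15
After 4 (read(6)): returned '6', offset=16
After 5 (seek(-6, CUR)): offset=10
After 6 (seek(-1, CUR)): offset=9

Answer: 9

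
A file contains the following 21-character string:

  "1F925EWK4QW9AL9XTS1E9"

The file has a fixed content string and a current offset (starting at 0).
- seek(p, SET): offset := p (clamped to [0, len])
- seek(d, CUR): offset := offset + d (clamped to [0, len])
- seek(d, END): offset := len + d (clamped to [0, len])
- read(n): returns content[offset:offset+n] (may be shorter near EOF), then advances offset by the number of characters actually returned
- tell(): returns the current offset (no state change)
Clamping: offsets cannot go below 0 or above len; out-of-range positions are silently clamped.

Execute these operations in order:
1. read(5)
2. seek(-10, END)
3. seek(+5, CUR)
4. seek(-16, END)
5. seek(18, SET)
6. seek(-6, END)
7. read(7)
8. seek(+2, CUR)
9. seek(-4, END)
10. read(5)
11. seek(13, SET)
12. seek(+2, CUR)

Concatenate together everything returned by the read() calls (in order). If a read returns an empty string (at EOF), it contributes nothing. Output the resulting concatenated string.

Answer: 1F925XTS1E9S1E9

Derivation:
After 1 (read(5)): returned '1F925', offset=5
After 2 (seek(-10, END)): offset=11
After 3 (seek(+5, CUR)): offset=16
After 4 (seek(-16, END)): offset=5
After 5 (seek(18, SET)): offset=18
After 6 (seek(-6, END)): offset=15
After 7 (read(7)): returned 'XTS1E9', offset=21
After 8 (seek(+2, CUR)): offset=21
After 9 (seek(-4, END)): offset=17
After 10 (read(5)): returned 'S1E9', offset=21
After 11 (seek(13, SET)): offset=13
After 12 (seek(+2, CUR)): offset=15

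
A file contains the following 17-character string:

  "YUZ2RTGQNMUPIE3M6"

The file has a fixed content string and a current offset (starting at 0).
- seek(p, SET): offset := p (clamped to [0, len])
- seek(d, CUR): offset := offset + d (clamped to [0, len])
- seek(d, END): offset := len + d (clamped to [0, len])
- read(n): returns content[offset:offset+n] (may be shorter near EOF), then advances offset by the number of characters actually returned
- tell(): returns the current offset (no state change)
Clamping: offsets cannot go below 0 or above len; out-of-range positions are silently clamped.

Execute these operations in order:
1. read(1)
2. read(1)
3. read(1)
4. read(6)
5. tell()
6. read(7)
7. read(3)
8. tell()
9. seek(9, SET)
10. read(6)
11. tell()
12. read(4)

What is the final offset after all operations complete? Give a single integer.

After 1 (read(1)): returned 'Y', offset=1
After 2 (read(1)): returned 'U', offset=2
After 3 (read(1)): returned 'Z', offset=3
After 4 (read(6)): returned '2RTGQN', offset=9
After 5 (tell()): offset=9
After 6 (read(7)): returned 'MUPIE3M', offset=16
After 7 (read(3)): returned '6', offset=17
After 8 (tell()): offset=17
After 9 (seek(9, SET)): offset=9
After 10 (read(6)): returned 'MUPIE3', offset=15
After 11 (tell()): offset=15
After 12 (read(4)): returned 'M6', offset=17

Answer: 17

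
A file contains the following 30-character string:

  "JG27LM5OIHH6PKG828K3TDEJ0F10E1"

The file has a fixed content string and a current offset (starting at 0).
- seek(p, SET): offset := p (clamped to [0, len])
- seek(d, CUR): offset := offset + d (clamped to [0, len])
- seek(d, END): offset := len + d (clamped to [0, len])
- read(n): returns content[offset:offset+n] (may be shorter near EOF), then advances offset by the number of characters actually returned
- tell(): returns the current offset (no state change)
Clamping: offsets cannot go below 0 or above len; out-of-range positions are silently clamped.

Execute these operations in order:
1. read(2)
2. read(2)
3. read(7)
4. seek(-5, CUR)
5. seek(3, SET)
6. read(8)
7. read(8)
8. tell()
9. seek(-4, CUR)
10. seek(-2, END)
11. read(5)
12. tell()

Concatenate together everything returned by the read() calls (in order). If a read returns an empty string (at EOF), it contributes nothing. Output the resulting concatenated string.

After 1 (read(2)): returned 'JG', offset=2
After 2 (read(2)): returned '27', offset=4
After 3 (read(7)): returned 'LM5OIHH', offset=11
After 4 (seek(-5, CUR)): offset=6
After 5 (seek(3, SET)): offset=3
After 6 (read(8)): returned '7LM5OIHH', offset=11
After 7 (read(8)): returned '6PKG828K', offset=19
After 8 (tell()): offset=19
After 9 (seek(-4, CUR)): offset=15
After 10 (seek(-2, END)): offset=28
After 11 (read(5)): returned 'E1', offset=30
After 12 (tell()): offset=30

Answer: JG27LM5OIHH7LM5OIHH6PKG828KE1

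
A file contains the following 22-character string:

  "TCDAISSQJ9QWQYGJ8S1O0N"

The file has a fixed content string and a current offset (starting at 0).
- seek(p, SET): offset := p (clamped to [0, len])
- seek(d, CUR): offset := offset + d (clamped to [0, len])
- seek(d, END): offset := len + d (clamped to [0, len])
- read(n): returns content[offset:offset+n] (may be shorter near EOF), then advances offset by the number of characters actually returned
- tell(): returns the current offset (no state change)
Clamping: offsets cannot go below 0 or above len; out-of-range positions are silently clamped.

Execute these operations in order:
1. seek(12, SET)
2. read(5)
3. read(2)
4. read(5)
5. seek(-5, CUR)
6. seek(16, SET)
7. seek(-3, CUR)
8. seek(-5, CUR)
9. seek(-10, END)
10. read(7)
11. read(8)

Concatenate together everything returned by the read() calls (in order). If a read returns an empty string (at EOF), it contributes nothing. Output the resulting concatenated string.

After 1 (seek(12, SET)): offset=12
After 2 (read(5)): returned 'QYGJ8', offset=17
After 3 (read(2)): returned 'S1', offset=19
After 4 (read(5)): returned 'O0N', offset=22
After 5 (seek(-5, CUR)): offset=17
After 6 (seek(16, SET)): offset=16
After 7 (seek(-3, CUR)): offset=13
After 8 (seek(-5, CUR)): offset=8
After 9 (seek(-10, END)): offset=12
After 10 (read(7)): returned 'QYGJ8S1', offset=19
After 11 (read(8)): returned 'O0N', offset=22

Answer: QYGJ8S1O0NQYGJ8S1O0N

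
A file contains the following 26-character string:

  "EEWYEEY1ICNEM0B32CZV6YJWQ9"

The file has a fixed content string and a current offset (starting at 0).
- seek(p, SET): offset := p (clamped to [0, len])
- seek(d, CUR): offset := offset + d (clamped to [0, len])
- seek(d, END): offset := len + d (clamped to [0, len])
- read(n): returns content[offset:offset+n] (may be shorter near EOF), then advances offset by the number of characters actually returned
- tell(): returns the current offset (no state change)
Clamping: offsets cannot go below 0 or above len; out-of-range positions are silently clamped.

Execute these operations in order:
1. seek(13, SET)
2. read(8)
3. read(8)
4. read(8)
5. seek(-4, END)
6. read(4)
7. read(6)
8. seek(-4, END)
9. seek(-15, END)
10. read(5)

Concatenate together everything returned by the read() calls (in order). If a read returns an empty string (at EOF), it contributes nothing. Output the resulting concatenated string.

Answer: 0B32CZV6YJWQ9JWQ9EM0B3

Derivation:
After 1 (seek(13, SET)): offset=13
After 2 (read(8)): returned '0B32CZV6', offset=21
After 3 (read(8)): returned 'YJWQ9', offset=26
After 4 (read(8)): returned '', offset=26
After 5 (seek(-4, END)): offset=22
After 6 (read(4)): returned 'JWQ9', offset=26
After 7 (read(6)): returned '', offset=26
After 8 (seek(-4, END)): offset=22
After 9 (seek(-15, END)): offset=11
After 10 (read(5)): returned 'EM0B3', offset=16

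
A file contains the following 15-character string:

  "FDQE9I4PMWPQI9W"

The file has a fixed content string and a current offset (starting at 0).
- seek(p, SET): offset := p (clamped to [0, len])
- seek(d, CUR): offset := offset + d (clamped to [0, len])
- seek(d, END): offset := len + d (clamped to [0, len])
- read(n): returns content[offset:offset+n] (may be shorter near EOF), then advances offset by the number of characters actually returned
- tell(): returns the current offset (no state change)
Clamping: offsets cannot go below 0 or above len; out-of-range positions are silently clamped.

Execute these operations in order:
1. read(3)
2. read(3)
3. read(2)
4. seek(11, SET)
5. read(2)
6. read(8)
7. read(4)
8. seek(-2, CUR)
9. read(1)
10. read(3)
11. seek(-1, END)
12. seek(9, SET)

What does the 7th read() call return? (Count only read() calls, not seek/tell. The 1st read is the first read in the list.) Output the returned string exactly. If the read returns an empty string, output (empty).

Answer: 9

Derivation:
After 1 (read(3)): returned 'FDQ', offset=3
After 2 (read(3)): returned 'E9I', offset=6
After 3 (read(2)): returned '4P', offset=8
After 4 (seek(11, SET)): offset=11
After 5 (read(2)): returned 'QI', offset=13
After 6 (read(8)): returned '9W', offset=15
After 7 (read(4)): returned '', offset=15
After 8 (seek(-2, CUR)): offset=13
After 9 (read(1)): returned '9', offset=14
After 10 (read(3)): returned 'W', offset=15
After 11 (seek(-1, END)): offset=14
After 12 (seek(9, SET)): offset=9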